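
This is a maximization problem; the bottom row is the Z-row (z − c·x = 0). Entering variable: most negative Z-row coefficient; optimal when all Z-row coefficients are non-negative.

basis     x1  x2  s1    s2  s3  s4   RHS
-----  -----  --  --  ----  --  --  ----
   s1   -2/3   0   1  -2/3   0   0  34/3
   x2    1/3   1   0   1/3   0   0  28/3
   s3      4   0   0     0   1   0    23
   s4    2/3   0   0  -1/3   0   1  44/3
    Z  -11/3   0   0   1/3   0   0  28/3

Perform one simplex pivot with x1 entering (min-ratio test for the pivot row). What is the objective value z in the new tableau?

Ratio test on column x1 — row 1: entry -2/3 ≤ 0; row 2: (28/3)/(1/3) = 28; row 3: 23/4 = 23/4; row 4: (44/3)/(2/3) = 22. Minimum is 23/4 at row 3 (s3 leaves); pivot element 4.
Pivot on row 3; the Z-row RHS becomes 28/3 − (-11/3)·(23/4) = 365/12.

365/12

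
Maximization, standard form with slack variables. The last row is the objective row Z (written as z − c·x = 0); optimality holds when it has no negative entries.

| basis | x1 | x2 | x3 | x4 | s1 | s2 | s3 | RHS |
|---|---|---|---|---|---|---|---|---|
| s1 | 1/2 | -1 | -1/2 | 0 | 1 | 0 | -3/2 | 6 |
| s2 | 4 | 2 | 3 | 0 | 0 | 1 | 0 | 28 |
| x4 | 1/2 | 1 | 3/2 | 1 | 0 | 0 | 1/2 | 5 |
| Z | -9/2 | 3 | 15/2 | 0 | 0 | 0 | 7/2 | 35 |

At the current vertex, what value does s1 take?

s1 is basic (row 1); its value is the RHS of that row, 6.

6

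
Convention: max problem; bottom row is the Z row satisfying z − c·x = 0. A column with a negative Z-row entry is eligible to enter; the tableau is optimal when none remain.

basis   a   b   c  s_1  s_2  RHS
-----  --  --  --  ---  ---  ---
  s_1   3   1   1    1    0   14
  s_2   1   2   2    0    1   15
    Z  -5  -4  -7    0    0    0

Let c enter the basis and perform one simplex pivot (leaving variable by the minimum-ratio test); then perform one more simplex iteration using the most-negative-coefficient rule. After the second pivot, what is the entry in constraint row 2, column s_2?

Ratio test on column c — row 1: 14/1 = 14; row 2: 15/2 = 15/2. Minimum is 15/2 at row 2 (s_2 leaves); pivot element 2.
Divide row 2 by 2; eliminate column c from the other rows.
Second iteration: most negative Z-row entry is -3/2 in column a, so a enters.
Ratio test on column a — row 1: (13/2)/(5/2) = 13/5; row 2: (15/2)/(1/2) = 15. Minimum is 13/5 at row 1 (s_1 leaves); pivot element 5/2.
Divide row 1 by 5/2; eliminate column a from the other rows.
After both pivots, the entry at constraint row 2, column s_2 is 3/5.

3/5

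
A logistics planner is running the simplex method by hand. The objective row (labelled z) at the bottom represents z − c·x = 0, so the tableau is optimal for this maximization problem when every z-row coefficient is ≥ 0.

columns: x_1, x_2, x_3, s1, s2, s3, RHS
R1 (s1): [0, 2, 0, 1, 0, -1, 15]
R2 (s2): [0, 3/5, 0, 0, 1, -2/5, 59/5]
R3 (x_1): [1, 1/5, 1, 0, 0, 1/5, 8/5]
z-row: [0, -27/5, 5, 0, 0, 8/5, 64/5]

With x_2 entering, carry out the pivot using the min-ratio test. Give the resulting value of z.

533/10

Ratio test on column x_2 — row 1: 15/2 = 15/2; row 2: (59/5)/(3/5) = 59/3; row 3: (8/5)/(1/5) = 8. Minimum is 15/2 at row 1 (s1 leaves); pivot element 2.
Pivot on row 1; the z-row RHS becomes 64/5 − (-27/5)·(15/2) = 533/10.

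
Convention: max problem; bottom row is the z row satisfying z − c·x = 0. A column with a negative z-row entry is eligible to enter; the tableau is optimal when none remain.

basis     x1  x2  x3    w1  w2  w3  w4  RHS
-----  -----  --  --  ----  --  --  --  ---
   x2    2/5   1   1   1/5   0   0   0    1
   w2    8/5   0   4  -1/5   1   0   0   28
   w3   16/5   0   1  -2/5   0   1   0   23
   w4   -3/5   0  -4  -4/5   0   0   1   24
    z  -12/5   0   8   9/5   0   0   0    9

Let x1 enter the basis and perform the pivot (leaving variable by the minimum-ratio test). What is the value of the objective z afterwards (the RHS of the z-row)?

Ratio test on column x1 — row 1: 1/(2/5) = 5/2; row 2: 28/(8/5) = 35/2; row 3: 23/(16/5) = 115/16; row 4: entry -3/5 ≤ 0. Minimum is 5/2 at row 1 (x2 leaves); pivot element 2/5.
Pivot on row 1; the z-row RHS becomes 9 − (-12/5)·(5/2) = 15.

15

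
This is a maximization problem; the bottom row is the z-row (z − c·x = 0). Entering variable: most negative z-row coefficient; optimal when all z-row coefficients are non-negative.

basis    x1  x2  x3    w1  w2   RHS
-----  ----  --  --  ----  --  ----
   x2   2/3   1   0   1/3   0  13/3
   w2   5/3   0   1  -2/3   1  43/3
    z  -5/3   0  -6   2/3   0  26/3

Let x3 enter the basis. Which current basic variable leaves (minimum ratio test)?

w2

Column x3 entries and ratios — x2: 0 ≤ 0, skip; w2: (43/3)/1 = 43/3.
Smallest ratio is 43/3 in the row of w2, so w2 leaves.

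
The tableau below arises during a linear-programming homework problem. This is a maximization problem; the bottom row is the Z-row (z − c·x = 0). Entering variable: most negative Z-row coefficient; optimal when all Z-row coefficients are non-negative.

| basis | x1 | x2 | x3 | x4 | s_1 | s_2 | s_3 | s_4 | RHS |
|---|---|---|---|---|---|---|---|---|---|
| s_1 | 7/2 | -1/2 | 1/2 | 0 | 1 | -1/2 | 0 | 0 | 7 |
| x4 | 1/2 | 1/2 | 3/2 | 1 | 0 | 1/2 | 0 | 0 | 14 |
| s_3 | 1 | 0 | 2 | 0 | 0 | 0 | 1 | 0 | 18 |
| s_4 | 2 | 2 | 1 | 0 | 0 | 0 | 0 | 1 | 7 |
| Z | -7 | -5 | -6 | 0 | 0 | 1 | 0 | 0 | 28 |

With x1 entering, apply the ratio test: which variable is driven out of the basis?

Column x1 entries and ratios — s_1: 7/(7/2) = 2; x4: 14/(1/2) = 28; s_3: 18/1 = 18; s_4: 7/2 = 7/2.
Smallest ratio is 2 in the row of s_1, so s_1 leaves.

s_1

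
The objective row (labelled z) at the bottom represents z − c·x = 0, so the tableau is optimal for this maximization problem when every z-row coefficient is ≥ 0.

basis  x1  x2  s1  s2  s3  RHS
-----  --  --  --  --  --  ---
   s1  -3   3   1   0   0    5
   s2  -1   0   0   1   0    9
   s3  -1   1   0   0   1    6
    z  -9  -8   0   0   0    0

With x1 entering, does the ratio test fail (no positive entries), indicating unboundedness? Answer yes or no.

Every constraint-row entry in column x1 is ≤ 0, so increasing x1 is unbounded.

yes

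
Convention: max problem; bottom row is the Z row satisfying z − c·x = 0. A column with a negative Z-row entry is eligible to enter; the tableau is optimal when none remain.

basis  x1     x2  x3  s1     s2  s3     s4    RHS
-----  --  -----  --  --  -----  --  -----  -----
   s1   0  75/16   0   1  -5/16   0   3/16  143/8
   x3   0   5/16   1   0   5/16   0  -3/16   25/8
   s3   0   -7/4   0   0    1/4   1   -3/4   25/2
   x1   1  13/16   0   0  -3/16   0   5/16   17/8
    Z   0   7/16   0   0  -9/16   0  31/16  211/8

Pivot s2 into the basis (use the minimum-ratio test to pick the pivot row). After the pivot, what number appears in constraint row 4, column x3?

3/5

Ratio test on column s2 — row 1: entry -5/16 ≤ 0; row 2: (25/8)/(5/16) = 10; row 3: (25/2)/(1/4) = 50; row 4: entry -3/16 ≤ 0. Minimum is 10 at row 2 (x3 leaves); pivot element 5/16.
Divide row 2 by 5/16; eliminate column s2 from the other rows.
Row 4 update in column x3: 0 − (-3/16)·(16/5) = 3/5.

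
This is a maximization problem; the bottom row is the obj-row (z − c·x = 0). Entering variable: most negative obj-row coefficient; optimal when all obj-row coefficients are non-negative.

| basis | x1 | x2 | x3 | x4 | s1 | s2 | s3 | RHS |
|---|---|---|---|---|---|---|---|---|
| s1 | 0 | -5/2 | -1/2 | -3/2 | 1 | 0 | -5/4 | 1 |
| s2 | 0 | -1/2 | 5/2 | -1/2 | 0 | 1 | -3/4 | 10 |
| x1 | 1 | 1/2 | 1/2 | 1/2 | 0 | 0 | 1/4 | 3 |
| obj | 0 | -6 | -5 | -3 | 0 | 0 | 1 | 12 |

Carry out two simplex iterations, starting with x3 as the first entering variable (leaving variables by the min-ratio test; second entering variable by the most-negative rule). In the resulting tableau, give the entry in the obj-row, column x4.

Ratio test on column x3 — row 1: entry -1/2 ≤ 0; row 2: 10/(5/2) = 4; row 3: 3/(1/2) = 6. Minimum is 4 at row 2 (s2 leaves); pivot element 5/2.
Divide row 2 by 5/2; eliminate column x3 from the other rows.
Second iteration: most negative obj-row entry is -7 in column x2, so x2 enters.
Ratio test on column x2 — row 1: entry -13/5 ≤ 0; row 2: entry -1/5 ≤ 0; row 3: 1/(3/5) = 5/3. Minimum is 5/3 at row 3 (x1 leaves); pivot element 3/5.
Divide row 3 by 3/5; eliminate column x2 from the other rows.
After both pivots, the entry at the obj-row, column x4 is 3.

3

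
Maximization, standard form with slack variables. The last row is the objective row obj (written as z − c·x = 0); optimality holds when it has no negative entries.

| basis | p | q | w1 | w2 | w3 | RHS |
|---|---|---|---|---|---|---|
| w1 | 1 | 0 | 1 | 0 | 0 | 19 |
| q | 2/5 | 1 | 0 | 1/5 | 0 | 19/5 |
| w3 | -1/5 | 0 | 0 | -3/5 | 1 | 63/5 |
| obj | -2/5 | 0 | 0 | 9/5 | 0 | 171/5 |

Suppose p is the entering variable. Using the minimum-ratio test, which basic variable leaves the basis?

Column p entries and ratios — w1: 19/1 = 19; q: (19/5)/(2/5) = 19/2; w3: -1/5 ≤ 0, skip.
Smallest ratio is 19/2 in the row of q, so q leaves.

q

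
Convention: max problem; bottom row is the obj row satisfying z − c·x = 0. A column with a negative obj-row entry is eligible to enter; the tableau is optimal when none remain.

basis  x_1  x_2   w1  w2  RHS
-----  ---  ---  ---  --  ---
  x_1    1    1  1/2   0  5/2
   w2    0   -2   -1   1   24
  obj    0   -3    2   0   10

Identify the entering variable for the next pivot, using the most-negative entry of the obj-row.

Negative obj-row entries: x_2: -3.
The most negative is -3 in column x_2, so x_2 enters.

x_2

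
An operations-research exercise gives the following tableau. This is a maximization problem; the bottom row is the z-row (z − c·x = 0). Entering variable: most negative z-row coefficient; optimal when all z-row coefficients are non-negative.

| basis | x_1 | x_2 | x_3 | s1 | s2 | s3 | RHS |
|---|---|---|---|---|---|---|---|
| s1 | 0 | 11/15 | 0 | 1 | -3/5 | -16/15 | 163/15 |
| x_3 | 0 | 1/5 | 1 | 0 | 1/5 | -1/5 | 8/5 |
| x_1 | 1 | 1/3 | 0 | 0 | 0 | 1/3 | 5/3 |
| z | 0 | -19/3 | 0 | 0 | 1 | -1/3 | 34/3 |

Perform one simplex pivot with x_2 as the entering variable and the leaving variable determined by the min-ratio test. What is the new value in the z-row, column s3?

Ratio test on column x_2 — row 1: (163/15)/(11/15) = 163/11; row 2: (8/5)/(1/5) = 8; row 3: (5/3)/(1/3) = 5. Minimum is 5 at row 3 (x_1 leaves); pivot element 1/3.
Divide row 3 by 1/3; eliminate column x_2 from the other rows.
z-row update in column s3: -1/3 − (-19/3)·1 = 6.

6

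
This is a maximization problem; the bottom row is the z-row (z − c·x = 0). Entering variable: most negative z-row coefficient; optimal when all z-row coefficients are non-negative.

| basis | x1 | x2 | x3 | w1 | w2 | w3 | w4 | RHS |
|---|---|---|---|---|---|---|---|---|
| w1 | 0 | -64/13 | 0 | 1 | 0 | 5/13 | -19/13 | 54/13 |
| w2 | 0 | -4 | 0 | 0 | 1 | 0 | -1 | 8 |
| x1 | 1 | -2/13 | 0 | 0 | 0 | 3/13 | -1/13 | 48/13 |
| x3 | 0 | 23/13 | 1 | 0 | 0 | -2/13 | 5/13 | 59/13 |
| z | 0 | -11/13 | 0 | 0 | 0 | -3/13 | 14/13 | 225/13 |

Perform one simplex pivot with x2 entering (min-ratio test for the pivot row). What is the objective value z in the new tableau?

Ratio test on column x2 — row 1: entry -64/13 ≤ 0; row 2: entry -4 ≤ 0; row 3: entry -2/13 ≤ 0; row 4: (59/13)/(23/13) = 59/23. Minimum is 59/23 at row 4 (x3 leaves); pivot element 23/13.
Pivot on row 4; the z-row RHS becomes 225/13 − (-11/13)·(59/23) = 448/23.

448/23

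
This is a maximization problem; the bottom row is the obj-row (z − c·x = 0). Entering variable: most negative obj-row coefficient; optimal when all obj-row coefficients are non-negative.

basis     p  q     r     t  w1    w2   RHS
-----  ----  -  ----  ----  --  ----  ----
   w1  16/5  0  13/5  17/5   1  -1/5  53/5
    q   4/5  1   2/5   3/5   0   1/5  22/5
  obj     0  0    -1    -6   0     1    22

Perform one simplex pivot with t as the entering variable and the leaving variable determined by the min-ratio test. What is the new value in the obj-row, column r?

Ratio test on column t — row 1: (53/5)/(17/5) = 53/17; row 2: (22/5)/(3/5) = 22/3. Minimum is 53/17 at row 1 (w1 leaves); pivot element 17/5.
Divide row 1 by 17/5; eliminate column t from the other rows.
obj-row update in column r: -1 − (-6)·(13/17) = 61/17.

61/17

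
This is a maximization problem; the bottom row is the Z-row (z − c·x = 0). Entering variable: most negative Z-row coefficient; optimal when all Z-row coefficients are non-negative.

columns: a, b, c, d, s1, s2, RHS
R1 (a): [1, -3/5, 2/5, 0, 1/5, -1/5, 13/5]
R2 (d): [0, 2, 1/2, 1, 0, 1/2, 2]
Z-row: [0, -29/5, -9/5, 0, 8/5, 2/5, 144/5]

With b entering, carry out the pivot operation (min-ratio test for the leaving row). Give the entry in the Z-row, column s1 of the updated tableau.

Ratio test on column b — row 1: entry -3/5 ≤ 0; row 2: 2/2 = 1. Minimum is 1 at row 2 (d leaves); pivot element 2.
Divide row 2 by 2; eliminate column b from the other rows.
Z-row update in column s1: 8/5 − (-29/5)·0 = 8/5.

8/5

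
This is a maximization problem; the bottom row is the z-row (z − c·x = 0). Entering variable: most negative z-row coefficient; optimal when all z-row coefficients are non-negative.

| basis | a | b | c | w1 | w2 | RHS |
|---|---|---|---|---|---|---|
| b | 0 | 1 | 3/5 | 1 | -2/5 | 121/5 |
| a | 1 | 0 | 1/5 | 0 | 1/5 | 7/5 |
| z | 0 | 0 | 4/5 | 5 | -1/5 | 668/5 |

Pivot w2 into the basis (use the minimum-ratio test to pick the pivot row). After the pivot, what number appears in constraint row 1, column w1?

Ratio test on column w2 — row 1: entry -2/5 ≤ 0; row 2: (7/5)/(1/5) = 7. Minimum is 7 at row 2 (a leaves); pivot element 1/5.
Divide row 2 by 1/5; eliminate column w2 from the other rows.
Row 1 update in column w1: 1 − (-2/5)·0 = 1.

1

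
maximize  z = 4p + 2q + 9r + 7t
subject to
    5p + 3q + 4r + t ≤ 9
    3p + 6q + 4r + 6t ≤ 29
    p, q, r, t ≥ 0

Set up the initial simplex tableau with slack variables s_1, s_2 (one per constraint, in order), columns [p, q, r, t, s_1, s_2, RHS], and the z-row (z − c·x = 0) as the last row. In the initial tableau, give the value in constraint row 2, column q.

Constraint 2 has coefficient 6 on q.

6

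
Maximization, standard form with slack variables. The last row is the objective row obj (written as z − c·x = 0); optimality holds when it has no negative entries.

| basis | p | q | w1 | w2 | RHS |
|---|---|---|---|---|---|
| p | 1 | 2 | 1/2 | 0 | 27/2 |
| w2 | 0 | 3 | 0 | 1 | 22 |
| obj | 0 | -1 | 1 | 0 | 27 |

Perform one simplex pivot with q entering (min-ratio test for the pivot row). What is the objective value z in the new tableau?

Ratio test on column q — row 1: (27/2)/2 = 27/4; row 2: 22/3 = 22/3. Minimum is 27/4 at row 1 (p leaves); pivot element 2.
Pivot on row 1; the obj-row RHS becomes 27 − (-1)·(27/4) = 135/4.

135/4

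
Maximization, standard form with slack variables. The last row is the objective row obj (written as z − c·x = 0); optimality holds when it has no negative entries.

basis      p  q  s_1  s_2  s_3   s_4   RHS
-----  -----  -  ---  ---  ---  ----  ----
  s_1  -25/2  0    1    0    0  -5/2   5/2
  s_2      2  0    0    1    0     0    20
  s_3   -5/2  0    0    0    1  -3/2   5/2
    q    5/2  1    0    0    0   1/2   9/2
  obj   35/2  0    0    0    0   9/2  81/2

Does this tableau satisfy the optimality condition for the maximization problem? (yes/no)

yes

Every obj-row coefficient is ≥ 0, so the tableau is optimal.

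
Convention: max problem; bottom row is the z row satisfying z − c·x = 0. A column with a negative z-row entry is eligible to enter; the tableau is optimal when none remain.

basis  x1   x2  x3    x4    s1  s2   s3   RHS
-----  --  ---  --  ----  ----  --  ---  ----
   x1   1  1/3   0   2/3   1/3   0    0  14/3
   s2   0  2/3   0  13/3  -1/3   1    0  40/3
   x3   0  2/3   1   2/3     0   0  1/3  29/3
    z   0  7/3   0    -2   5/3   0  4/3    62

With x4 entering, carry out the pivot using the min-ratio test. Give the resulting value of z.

886/13

Ratio test on column x4 — row 1: (14/3)/(2/3) = 7; row 2: (40/3)/(13/3) = 40/13; row 3: (29/3)/(2/3) = 29/2. Minimum is 40/13 at row 2 (s2 leaves); pivot element 13/3.
Pivot on row 2; the z-row RHS becomes 62 − (-2)·(40/13) = 886/13.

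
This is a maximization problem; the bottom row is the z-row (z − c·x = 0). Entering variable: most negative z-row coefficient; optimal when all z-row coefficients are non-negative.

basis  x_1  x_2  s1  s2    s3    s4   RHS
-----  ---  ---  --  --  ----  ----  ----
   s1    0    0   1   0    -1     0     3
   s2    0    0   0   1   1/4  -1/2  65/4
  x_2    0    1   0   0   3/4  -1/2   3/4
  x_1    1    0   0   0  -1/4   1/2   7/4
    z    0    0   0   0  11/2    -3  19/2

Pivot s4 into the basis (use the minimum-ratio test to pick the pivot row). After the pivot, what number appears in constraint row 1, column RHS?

3

Ratio test on column s4 — row 1: entry 0 ≤ 0; row 2: entry -1/2 ≤ 0; row 3: entry -1/2 ≤ 0; row 4: (7/4)/(1/2) = 7/2. Minimum is 7/2 at row 4 (x_1 leaves); pivot element 1/2.
Divide row 4 by 1/2; eliminate column s4 from the other rows.
Row 1 update in column RHS: 3 − 0·(7/2) = 3.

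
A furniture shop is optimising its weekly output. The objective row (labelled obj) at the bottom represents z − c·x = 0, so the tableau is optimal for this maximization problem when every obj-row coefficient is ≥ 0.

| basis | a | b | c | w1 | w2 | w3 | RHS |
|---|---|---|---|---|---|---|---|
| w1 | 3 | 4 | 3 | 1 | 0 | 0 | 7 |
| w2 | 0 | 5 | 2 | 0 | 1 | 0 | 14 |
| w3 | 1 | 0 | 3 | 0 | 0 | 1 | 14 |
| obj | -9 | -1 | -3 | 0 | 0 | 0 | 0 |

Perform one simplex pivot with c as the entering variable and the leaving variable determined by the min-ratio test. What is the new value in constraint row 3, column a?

-2

Ratio test on column c — row 1: 7/3 = 7/3; row 2: 14/2 = 7; row 3: 14/3 = 14/3. Minimum is 7/3 at row 1 (w1 leaves); pivot element 3.
Divide row 1 by 3; eliminate column c from the other rows.
Row 3 update in column a: 1 − 3·1 = -2.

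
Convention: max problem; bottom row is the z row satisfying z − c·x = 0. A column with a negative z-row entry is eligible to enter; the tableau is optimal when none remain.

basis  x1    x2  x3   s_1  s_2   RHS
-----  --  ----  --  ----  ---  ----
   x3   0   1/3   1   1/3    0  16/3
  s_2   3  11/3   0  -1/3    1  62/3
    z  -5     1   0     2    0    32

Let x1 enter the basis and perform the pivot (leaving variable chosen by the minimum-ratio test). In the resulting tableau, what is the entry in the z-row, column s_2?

5/3

Ratio test on column x1 — row 1: entry 0 ≤ 0; row 2: (62/3)/3 = 62/9. Minimum is 62/9 at row 2 (s_2 leaves); pivot element 3.
Divide row 2 by 3; eliminate column x1 from the other rows.
z-row update in column s_2: 0 − (-5)·(1/3) = 5/3.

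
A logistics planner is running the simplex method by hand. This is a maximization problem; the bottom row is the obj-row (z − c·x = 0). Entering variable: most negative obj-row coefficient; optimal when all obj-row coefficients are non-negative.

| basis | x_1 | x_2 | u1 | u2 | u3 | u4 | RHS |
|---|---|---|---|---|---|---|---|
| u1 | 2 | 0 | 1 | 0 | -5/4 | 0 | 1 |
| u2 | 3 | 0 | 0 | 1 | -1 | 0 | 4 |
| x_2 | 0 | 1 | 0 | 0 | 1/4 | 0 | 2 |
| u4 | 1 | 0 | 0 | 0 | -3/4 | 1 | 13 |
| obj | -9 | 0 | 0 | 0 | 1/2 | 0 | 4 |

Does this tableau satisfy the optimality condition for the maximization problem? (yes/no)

The obj-row has a negative entry -9 in column x_1, so it is not optimal.

no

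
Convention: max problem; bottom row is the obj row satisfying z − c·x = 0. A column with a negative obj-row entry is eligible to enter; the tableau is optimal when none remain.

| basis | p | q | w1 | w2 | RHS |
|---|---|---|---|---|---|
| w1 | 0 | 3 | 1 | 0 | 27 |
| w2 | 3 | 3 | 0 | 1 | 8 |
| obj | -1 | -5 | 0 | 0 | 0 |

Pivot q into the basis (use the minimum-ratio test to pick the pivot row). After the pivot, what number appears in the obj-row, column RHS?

40/3

Ratio test on column q — row 1: 27/3 = 9; row 2: 8/3 = 8/3. Minimum is 8/3 at row 2 (w2 leaves); pivot element 3.
Divide row 2 by 3; eliminate column q from the other rows.
obj-row update in column RHS: 0 − (-5)·(8/3) = 40/3.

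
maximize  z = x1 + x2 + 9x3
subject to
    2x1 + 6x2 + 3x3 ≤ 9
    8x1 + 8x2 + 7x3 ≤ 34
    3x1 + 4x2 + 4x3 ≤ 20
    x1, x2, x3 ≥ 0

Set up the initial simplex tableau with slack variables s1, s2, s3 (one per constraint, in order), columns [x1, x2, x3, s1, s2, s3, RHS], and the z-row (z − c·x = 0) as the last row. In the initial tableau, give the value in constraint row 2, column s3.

Slack s3 belongs to constraint 3; its column is the unit vector e_3, so the entry in row 2 is 0.

0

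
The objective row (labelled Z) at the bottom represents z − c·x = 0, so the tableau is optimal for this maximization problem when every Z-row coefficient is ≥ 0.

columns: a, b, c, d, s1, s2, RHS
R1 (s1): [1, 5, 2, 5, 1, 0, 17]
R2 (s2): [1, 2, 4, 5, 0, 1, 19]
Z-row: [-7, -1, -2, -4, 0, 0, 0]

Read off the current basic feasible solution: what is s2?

s2 is basic (row 2); its value is the RHS of that row, 19.

19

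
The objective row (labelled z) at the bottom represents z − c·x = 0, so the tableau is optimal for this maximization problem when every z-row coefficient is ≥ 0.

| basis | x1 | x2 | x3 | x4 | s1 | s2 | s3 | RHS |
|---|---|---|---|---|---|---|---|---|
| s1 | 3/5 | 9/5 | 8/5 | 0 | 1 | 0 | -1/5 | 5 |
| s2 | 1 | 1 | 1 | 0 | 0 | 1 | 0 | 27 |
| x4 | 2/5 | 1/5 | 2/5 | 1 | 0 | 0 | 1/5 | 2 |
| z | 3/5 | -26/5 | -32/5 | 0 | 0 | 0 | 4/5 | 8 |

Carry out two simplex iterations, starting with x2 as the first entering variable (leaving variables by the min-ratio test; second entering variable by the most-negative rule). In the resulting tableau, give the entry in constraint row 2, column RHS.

Ratio test on column x2 — row 1: 5/(9/5) = 25/9; row 2: 27/1 = 27; row 3: 2/(1/5) = 10. Minimum is 25/9 at row 1 (s1 leaves); pivot element 9/5.
Divide row 1 by 9/5; eliminate column x2 from the other rows.
Second iteration: most negative z-row entry is -16/9 in column x3, so x3 enters.
Ratio test on column x3 — row 1: (25/9)/(8/9) = 25/8; row 2: (218/9)/(1/9) = 218; row 3: (13/9)/(2/9) = 13/2. Minimum is 25/8 at row 1 (x2 leaves); pivot element 8/9.
Divide row 1 by 8/9; eliminate column x3 from the other rows.
After both pivots, the entry at constraint row 2, column RHS is 191/8.

191/8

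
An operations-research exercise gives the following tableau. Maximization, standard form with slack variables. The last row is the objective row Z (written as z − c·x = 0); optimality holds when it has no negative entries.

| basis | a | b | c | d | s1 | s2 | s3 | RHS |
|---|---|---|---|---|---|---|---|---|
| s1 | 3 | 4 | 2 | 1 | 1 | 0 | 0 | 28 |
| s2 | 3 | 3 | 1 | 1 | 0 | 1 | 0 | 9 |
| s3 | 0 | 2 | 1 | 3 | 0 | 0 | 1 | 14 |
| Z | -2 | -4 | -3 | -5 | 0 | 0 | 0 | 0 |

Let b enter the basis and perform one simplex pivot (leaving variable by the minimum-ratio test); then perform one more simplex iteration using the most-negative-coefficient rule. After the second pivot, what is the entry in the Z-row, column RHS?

Ratio test on column b — row 1: 28/4 = 7; row 2: 9/3 = 3; row 3: 14/2 = 7. Minimum is 3 at row 2 (s2 leaves); pivot element 3.
Divide row 2 by 3; eliminate column b from the other rows.
Second iteration: most negative Z-row entry is -11/3 in column d, so d enters.
Ratio test on column d — row 1: entry -1/3 ≤ 0; row 2: 3/(1/3) = 9; row 3: 8/(7/3) = 24/7. Minimum is 24/7 at row 3 (s3 leaves); pivot element 7/3.
Divide row 3 by 7/3; eliminate column d from the other rows.
After both pivots, the entry at the Z-row, column RHS is 172/7.

172/7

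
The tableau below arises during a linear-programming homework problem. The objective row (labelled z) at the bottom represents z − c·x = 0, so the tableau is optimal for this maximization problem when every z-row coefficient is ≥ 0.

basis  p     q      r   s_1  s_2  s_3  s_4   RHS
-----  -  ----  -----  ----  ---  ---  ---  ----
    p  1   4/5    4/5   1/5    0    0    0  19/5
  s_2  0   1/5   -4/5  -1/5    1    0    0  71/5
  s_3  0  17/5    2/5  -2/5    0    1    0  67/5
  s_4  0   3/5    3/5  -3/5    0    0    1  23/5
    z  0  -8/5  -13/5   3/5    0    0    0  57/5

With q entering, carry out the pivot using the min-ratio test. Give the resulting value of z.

Ratio test on column q — row 1: (19/5)/(4/5) = 19/4; row 2: (71/5)/(1/5) = 71; row 3: (67/5)/(17/5) = 67/17; row 4: (23/5)/(3/5) = 23/3. Minimum is 67/17 at row 3 (s_3 leaves); pivot element 17/5.
Pivot on row 3; the z-row RHS becomes 57/5 − (-8/5)·(67/17) = 301/17.

301/17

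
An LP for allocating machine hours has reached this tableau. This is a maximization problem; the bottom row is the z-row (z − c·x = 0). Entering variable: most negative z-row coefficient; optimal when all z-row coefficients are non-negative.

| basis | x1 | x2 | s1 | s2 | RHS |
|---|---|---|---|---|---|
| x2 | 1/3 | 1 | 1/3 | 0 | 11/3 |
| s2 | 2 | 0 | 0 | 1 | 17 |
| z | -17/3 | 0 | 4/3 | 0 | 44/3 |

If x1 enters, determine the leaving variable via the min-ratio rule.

Column x1 entries and ratios — x2: (11/3)/(1/3) = 11; s2: 17/2 = 17/2.
Smallest ratio is 17/2 in the row of s2, so s2 leaves.

s2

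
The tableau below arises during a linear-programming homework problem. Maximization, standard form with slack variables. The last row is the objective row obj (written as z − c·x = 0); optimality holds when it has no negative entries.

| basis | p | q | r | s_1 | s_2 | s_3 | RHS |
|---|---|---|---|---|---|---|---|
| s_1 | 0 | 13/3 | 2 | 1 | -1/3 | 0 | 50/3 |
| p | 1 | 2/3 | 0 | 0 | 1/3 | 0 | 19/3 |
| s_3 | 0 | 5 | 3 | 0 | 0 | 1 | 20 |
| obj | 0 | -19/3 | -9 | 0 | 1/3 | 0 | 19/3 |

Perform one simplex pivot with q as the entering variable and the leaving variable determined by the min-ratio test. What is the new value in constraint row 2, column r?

-4/13

Ratio test on column q — row 1: (50/3)/(13/3) = 50/13; row 2: (19/3)/(2/3) = 19/2; row 3: 20/5 = 4. Minimum is 50/13 at row 1 (s_1 leaves); pivot element 13/3.
Divide row 1 by 13/3; eliminate column q from the other rows.
Row 2 update in column r: 0 − (2/3)·(6/13) = -4/13.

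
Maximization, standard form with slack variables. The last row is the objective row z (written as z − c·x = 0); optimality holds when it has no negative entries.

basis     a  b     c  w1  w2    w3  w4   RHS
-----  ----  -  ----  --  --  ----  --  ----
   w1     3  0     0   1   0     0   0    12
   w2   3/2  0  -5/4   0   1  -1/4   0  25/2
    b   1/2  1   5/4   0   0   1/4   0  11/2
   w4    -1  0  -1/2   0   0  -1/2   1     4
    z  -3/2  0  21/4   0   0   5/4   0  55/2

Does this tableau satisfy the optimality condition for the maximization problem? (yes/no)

no

The z-row has a negative entry -3/2 in column a, so it is not optimal.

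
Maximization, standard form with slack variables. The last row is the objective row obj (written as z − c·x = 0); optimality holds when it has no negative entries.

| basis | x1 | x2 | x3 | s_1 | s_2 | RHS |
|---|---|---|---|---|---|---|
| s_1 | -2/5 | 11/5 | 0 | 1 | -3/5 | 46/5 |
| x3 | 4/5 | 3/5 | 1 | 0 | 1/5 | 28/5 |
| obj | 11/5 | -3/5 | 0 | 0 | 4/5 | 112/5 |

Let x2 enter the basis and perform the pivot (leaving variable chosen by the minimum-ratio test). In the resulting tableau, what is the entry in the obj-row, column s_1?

3/11

Ratio test on column x2 — row 1: (46/5)/(11/5) = 46/11; row 2: (28/5)/(3/5) = 28/3. Minimum is 46/11 at row 1 (s_1 leaves); pivot element 11/5.
Divide row 1 by 11/5; eliminate column x2 from the other rows.
obj-row update in column s_1: 0 − (-3/5)·(5/11) = 3/11.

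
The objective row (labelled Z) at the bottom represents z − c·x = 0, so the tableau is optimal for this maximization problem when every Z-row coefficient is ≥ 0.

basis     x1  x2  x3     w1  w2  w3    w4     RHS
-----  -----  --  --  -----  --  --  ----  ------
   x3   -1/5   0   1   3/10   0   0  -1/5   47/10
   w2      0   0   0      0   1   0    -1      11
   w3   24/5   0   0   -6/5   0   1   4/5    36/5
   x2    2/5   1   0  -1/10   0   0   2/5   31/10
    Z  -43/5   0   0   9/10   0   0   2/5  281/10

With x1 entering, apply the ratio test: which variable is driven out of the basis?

w3

Column x1 entries and ratios — x3: -1/5 ≤ 0, skip; w2: 0 ≤ 0, skip; w3: (36/5)/(24/5) = 3/2; x2: (31/10)/(2/5) = 31/4.
Smallest ratio is 3/2 in the row of w3, so w3 leaves.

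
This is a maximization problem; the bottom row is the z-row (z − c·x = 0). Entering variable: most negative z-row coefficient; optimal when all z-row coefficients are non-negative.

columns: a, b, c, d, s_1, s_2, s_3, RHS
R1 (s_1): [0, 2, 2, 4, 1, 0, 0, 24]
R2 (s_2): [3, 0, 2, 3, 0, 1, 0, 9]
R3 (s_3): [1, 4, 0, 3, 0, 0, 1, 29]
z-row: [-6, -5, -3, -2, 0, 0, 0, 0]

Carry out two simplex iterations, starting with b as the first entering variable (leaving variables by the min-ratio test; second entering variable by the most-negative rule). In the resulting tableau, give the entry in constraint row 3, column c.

Ratio test on column b — row 1: 24/2 = 12; row 2: entry 0 ≤ 0; row 3: 29/4 = 29/4. Minimum is 29/4 at row 3 (s_3 leaves); pivot element 4.
Divide row 3 by 4; eliminate column b from the other rows.
Second iteration: most negative z-row entry is -19/4 in column a, so a enters.
Ratio test on column a — row 1: entry -1/2 ≤ 0; row 2: 9/3 = 3; row 3: (29/4)/(1/4) = 29. Minimum is 3 at row 2 (s_2 leaves); pivot element 3.
Divide row 2 by 3; eliminate column a from the other rows.
After both pivots, the entry at constraint row 3, column c is -1/6.

-1/6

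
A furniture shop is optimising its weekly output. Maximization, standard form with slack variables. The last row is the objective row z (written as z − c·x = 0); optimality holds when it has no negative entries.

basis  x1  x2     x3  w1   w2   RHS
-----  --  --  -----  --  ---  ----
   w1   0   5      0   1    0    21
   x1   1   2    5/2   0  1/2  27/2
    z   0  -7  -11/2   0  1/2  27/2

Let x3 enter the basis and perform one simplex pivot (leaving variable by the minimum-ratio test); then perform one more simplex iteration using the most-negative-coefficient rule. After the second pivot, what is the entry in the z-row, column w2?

8/5

Ratio test on column x3 — row 1: entry 0 ≤ 0; row 2: (27/2)/(5/2) = 27/5. Minimum is 27/5 at row 2 (x1 leaves); pivot element 5/2.
Divide row 2 by 5/2; eliminate column x3 from the other rows.
Second iteration: most negative z-row entry is -13/5 in column x2, so x2 enters.
Ratio test on column x2 — row 1: 21/5 = 21/5; row 2: (27/5)/(4/5) = 27/4. Minimum is 21/5 at row 1 (w1 leaves); pivot element 5.
Divide row 1 by 5; eliminate column x2 from the other rows.
After both pivots, the entry at the z-row, column w2 is 8/5.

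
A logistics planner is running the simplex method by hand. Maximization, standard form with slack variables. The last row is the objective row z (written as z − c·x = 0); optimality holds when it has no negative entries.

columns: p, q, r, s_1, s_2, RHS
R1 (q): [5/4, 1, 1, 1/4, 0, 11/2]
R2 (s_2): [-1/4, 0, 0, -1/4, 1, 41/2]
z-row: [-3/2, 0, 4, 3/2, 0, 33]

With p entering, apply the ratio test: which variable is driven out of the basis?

Column p entries and ratios — q: (11/2)/(5/4) = 22/5; s_2: -1/4 ≤ 0, skip.
Smallest ratio is 22/5 in the row of q, so q leaves.

q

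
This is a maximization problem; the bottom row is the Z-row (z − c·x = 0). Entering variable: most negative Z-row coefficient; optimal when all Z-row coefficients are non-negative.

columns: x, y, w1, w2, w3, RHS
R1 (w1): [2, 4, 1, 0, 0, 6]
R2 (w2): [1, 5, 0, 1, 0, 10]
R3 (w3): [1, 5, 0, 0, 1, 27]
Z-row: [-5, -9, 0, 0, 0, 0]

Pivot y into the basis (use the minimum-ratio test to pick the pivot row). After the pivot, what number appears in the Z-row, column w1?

9/4

Ratio test on column y — row 1: 6/4 = 3/2; row 2: 10/5 = 2; row 3: 27/5 = 27/5. Minimum is 3/2 at row 1 (w1 leaves); pivot element 4.
Divide row 1 by 4; eliminate column y from the other rows.
Z-row update in column w1: 0 − (-9)·(1/4) = 9/4.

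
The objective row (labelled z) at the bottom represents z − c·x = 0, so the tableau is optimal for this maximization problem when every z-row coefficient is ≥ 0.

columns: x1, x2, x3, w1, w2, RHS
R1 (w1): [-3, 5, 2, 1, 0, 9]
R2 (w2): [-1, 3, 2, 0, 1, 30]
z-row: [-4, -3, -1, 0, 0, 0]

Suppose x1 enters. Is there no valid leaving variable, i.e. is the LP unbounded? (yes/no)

Every constraint-row entry in column x1 is ≤ 0, so increasing x1 is unbounded.

yes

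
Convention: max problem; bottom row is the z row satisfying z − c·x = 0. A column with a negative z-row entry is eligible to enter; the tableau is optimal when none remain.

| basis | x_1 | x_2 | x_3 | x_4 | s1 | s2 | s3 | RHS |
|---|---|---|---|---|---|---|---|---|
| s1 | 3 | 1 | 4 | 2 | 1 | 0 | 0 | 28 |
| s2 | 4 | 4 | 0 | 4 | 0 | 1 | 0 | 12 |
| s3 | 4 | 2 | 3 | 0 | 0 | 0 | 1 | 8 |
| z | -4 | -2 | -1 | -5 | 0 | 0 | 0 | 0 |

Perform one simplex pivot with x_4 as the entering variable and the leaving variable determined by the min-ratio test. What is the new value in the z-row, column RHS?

15

Ratio test on column x_4 — row 1: 28/2 = 14; row 2: 12/4 = 3; row 3: entry 0 ≤ 0. Minimum is 3 at row 2 (s2 leaves); pivot element 4.
Divide row 2 by 4; eliminate column x_4 from the other rows.
z-row update in column RHS: 0 − (-5)·3 = 15.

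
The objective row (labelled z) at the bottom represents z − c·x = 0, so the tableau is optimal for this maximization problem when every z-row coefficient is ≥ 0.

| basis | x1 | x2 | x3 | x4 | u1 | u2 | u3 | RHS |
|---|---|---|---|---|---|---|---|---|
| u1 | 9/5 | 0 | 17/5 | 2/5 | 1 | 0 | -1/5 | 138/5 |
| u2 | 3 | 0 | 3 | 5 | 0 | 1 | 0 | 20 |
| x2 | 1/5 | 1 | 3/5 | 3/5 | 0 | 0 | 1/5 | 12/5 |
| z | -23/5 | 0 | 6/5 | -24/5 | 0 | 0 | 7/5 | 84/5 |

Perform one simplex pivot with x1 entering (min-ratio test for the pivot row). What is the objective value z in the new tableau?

712/15

Ratio test on column x1 — row 1: (138/5)/(9/5) = 46/3; row 2: 20/3 = 20/3; row 3: (12/5)/(1/5) = 12. Minimum is 20/3 at row 2 (u2 leaves); pivot element 3.
Pivot on row 2; the z-row RHS becomes 84/5 − (-23/5)·(20/3) = 712/15.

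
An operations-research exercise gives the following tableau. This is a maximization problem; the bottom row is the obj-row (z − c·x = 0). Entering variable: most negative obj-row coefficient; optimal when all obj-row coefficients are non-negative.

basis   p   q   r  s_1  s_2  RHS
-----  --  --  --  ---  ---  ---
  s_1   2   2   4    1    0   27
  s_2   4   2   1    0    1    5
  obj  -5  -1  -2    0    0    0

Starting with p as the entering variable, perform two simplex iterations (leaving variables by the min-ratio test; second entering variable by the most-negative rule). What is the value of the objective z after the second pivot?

Ratio test on column p — row 1: 27/2 = 27/2; row 2: 5/4 = 5/4. Minimum is 5/4 at row 2 (s_2 leaves); pivot element 4.
Pivot on row 2; the obj-row RHS becomes 0 − (-5)·(5/4) = 25/4.
Next entering variable (most negative obj-row entry -3/4): r.
Ratio test on column r — row 1: (49/2)/(7/2) = 7; row 2: (5/4)/(1/4) = 5. Minimum is 5 at row 2 (p leaves); pivot element 1/4.
After the second pivot the obj-row RHS is 25/4 − (-3/4)·5 = 10.

10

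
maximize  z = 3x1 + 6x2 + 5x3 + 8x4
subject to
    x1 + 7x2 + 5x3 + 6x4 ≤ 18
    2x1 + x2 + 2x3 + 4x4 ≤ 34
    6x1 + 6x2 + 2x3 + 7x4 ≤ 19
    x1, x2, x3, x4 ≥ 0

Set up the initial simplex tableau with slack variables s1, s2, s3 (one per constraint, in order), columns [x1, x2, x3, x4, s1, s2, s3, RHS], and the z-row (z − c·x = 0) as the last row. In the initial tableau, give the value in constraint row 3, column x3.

Constraint 3 has coefficient 2 on x3.

2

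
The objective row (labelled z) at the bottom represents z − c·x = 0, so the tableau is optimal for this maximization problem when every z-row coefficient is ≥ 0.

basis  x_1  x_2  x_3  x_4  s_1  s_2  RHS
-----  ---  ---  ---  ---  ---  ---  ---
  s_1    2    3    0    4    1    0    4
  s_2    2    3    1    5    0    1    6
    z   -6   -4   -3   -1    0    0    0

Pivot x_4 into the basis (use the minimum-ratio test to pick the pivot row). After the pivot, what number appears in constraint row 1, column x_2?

3/4

Ratio test on column x_4 — row 1: 4/4 = 1; row 2: 6/5 = 6/5. Minimum is 1 at row 1 (s_1 leaves); pivot element 4.
Divide row 1 by 4; eliminate column x_4 from the other rows.
In the new row 1, the x_2 entry is the old entry divided by the pivot: 3/4 = 3/4.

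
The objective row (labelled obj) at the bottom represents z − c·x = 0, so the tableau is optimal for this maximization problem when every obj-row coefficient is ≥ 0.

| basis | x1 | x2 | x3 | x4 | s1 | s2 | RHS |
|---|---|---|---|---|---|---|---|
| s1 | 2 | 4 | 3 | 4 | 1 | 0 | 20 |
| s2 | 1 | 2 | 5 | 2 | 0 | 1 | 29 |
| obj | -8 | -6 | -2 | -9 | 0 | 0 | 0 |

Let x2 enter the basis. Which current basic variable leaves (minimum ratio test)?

Column x2 entries and ratios — s1: 20/4 = 5; s2: 29/2 = 29/2.
Smallest ratio is 5 in the row of s1, so s1 leaves.

s1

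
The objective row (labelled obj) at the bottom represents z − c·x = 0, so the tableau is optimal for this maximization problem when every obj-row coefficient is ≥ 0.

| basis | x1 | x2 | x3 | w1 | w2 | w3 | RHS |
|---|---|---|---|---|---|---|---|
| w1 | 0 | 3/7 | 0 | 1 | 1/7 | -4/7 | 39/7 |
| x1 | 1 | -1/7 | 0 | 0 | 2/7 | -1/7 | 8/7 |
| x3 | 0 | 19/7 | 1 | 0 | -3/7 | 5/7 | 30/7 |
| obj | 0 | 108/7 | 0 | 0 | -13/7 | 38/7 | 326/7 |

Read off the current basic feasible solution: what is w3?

w3 is not in the basis, so in the current basic feasible solution w3 = 0.

0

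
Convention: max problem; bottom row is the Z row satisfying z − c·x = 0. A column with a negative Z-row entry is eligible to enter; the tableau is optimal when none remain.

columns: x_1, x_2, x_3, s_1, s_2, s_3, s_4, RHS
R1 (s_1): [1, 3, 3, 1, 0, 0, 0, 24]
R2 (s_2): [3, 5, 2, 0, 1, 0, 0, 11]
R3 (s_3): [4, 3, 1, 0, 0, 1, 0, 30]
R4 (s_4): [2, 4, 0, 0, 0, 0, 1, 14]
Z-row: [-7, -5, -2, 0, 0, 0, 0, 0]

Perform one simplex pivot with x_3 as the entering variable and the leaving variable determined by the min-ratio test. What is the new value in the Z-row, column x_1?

Ratio test on column x_3 — row 1: 24/3 = 8; row 2: 11/2 = 11/2; row 3: 30/1 = 30; row 4: entry 0 ≤ 0. Minimum is 11/2 at row 2 (s_2 leaves); pivot element 2.
Divide row 2 by 2; eliminate column x_3 from the other rows.
Z-row update in column x_1: -7 − (-2)·(3/2) = -4.

-4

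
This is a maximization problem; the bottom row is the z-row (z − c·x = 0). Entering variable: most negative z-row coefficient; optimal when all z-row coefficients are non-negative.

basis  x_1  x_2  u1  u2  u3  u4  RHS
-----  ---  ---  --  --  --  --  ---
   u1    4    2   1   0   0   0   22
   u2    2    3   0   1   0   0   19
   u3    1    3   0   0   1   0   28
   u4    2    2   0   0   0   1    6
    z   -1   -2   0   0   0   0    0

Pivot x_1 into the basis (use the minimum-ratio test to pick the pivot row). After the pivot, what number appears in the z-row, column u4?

Ratio test on column x_1 — row 1: 22/4 = 11/2; row 2: 19/2 = 19/2; row 3: 28/1 = 28; row 4: 6/2 = 3. Minimum is 3 at row 4 (u4 leaves); pivot element 2.
Divide row 4 by 2; eliminate column x_1 from the other rows.
z-row update in column u4: 0 − (-1)·(1/2) = 1/2.

1/2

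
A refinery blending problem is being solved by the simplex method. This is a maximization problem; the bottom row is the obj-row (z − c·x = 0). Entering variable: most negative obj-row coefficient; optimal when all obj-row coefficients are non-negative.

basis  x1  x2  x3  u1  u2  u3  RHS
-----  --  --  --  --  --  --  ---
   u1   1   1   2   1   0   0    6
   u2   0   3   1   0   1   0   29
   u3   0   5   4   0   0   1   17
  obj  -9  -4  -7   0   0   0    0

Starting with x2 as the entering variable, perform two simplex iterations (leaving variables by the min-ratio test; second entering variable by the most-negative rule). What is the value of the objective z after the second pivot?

37

Ratio test on column x2 — row 1: 6/1 = 6; row 2: 29/3 = 29/3; row 3: 17/5 = 17/5. Minimum is 17/5 at row 3 (u3 leaves); pivot element 5.
Pivot on row 3; the obj-row RHS becomes 0 − (-4)·(17/5) = 68/5.
Next entering variable (most negative obj-row entry -9): x1.
Ratio test on column x1 — row 1: (13/5)/1 = 13/5; row 2: entry 0 ≤ 0; row 3: entry 0 ≤ 0. Minimum is 13/5 at row 1 (u1 leaves); pivot element 1.
After the second pivot the obj-row RHS is 68/5 − (-9)·(13/5) = 37.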